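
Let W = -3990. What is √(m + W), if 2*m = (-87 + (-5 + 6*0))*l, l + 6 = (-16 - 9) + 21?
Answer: I*√3530 ≈ 59.414*I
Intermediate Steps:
l = -10 (l = -6 + ((-16 - 9) + 21) = -6 + (-25 + 21) = -6 - 4 = -10)
m = 460 (m = ((-87 + (-5 + 6*0))*(-10))/2 = ((-87 + (-5 + 0))*(-10))/2 = ((-87 - 5)*(-10))/2 = (-92*(-10))/2 = (½)*920 = 460)
√(m + W) = √(460 - 3990) = √(-3530) = I*√3530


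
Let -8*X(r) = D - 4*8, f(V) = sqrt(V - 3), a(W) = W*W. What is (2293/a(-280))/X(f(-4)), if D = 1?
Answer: 2293/303800 ≈ 0.0075477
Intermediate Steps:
a(W) = W**2
f(V) = sqrt(-3 + V)
X(r) = 31/8 (X(r) = -(1 - 4*8)/8 = -(1 - 32)/8 = -1/8*(-31) = 31/8)
(2293/a(-280))/X(f(-4)) = (2293/((-280)**2))/(31/8) = (2293/78400)*(8/31) = 2293/303800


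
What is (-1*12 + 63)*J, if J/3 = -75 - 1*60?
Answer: -20655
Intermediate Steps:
J = -405 (J = 3*(-75 - 1*60) = 3*(-75 - 60) = 3*(-135) = -405)
(-1*12 + 63)*J = (-1*12 + 63)*(-405) = (-12 + 63)*(-405) = 51*(-405) = -20655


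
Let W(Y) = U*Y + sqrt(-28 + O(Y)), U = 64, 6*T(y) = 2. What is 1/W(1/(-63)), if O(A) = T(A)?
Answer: -4032/113905 - 1323*I*sqrt(249)/113905 ≈ -0.035398 - 0.18328*I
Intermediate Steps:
T(y) = 1/3 (T(y) = (1/6)*2 = 1/3)
O(A) = 1/3
W(Y) = 64*Y + I*sqrt(249)/3 (W(Y) = 64*Y + sqrt(-28 + 1/3) = 64*Y + sqrt(-83/3) = 64*Y + I*sqrt(249)/3)
1/W(1/(-63)) = 1/(64/(-63) + I*sqrt(249)/3) = 1/(64*(-1/63) + I*sqrt(249)/3) = 1/(-64/63 + I*sqrt(249)/3)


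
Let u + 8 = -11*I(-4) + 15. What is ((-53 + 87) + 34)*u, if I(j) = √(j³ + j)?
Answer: 476 - 1496*I*√17 ≈ 476.0 - 6168.2*I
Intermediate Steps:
I(j) = √(j + j³)
u = 7 - 22*I*√17 (u = -8 + (-11*√(-4 + (-4)³) + 15) = -8 + (-11*√(-4 - 64) + 15) = -8 + (-22*I*√17 + 15) = -8 + (15 - 22*I*√17) = 7 - 22*I*√17 ≈ 7.0 - 90.708*I)
((-53 + 87) + 34)*u = ((-53 + 87) + 34)*(7 - 22*I*√17) = (34 + 34)*(7 - 22*I*√17) = 68*(7 - 22*I*√17) = 476 - 1496*I*√17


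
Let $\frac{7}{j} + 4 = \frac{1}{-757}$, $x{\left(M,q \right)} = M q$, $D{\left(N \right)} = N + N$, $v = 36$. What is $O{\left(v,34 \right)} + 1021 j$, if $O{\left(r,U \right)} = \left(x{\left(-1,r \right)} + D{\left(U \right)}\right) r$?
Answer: $- \frac{1920871}{3029} \approx -634.16$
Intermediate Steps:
$D{\left(N \right)} = 2 N$
$O{\left(r,U \right)} = r \left(- r + 2 U\right)$ ($O{\left(r,U \right)} = \left(- r + 2 U\right) r = r \left(- r + 2 U\right)$)
$j = - \frac{5299}{3029}$ ($j = \frac{7}{-4 + \frac{1}{-757}} = \frac{7}{-4 - \frac{1}{757}} = \frac{7}{- \frac{3029}{757}} = 7 \left(- \frac{757}{3029}\right) = - \frac{5299}{3029} \approx -1.7494$)
$O{\left(v,34 \right)} + 1021 j = 36 \left(\left(-1\right) 36 + 2 \cdot 34\right) + 1021 \left(- \frac{5299}{3029}\right) = 36 \left(-36 + 68\right) - \frac{5410279}{3029} = 36 \cdot 32 - \frac{5410279}{3029} = 1152 - \frac{5410279}{3029} = - \frac{1920871}{3029}$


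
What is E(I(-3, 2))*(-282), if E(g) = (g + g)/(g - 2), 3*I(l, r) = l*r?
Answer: -282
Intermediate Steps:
I(l, r) = l*r/3 (I(l, r) = (l*r)/3 = l*r/3)
E(g) = 2*g/(-2 + g) (E(g) = (2*g)/(-2 + g) = 2*g/(-2 + g))
E(I(-3, 2))*(-282) = (2*((⅓)*(-3)*2)/(-2 + (⅓)*(-3)*2))*(-282) = (2*(-2)/(-2 - 2))*(-282) = (2*(-2)/(-4))*(-282) = (2*(-2)*(-¼))*(-282) = 1*(-282) = -282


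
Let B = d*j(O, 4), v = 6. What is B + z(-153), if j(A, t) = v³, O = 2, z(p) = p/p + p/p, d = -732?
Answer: -158110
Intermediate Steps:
z(p) = 2 (z(p) = 1 + 1 = 2)
j(A, t) = 216 (j(A, t) = 6³ = 216)
B = -158112 (B = -732*216 = -158112)
B + z(-153) = -158112 + 2 = -158110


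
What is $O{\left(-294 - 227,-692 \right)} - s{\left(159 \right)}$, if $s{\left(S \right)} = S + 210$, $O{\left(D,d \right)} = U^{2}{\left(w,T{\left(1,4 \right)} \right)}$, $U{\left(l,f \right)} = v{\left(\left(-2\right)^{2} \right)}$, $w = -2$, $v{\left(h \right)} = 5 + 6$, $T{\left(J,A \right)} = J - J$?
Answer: $-248$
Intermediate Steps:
$T{\left(J,A \right)} = 0$
$v{\left(h \right)} = 11$
$U{\left(l,f \right)} = 11$
$O{\left(D,d \right)} = 121$ ($O{\left(D,d \right)} = 11^{2} = 121$)
$s{\left(S \right)} = 210 + S$
$O{\left(-294 - 227,-692 \right)} - s{\left(159 \right)} = 121 - \left(210 + 159\right) = 121 - 369 = -248$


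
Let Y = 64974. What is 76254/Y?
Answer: 12709/10829 ≈ 1.1736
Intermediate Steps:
76254/Y = 76254/64974 = 76254*(1/64974) = 12709/10829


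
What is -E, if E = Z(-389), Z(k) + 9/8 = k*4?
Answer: 12457/8 ≈ 1557.1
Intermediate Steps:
Z(k) = -9/8 + 4*k (Z(k) = -9/8 + k*4 = -9/8 + 4*k)
E = -12457/8 (E = -9/8 + 4*(-389) = -9/8 - 1556 = -12457/8 ≈ -1557.1)
-E = -1*(-12457/8) = 12457/8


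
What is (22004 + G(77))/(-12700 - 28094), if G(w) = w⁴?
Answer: -11725015/13598 ≈ -862.26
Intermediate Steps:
(22004 + G(77))/(-12700 - 28094) = (22004 + 77⁴)/(-12700 - 28094) = (22004 + 35153041)/(-40794) = 35175045*(-1/40794) = -11725015/13598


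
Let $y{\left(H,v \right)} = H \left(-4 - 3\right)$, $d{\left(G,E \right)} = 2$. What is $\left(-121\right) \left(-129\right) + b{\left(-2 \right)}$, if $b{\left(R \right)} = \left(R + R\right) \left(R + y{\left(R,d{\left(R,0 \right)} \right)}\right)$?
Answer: $15561$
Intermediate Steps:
$y{\left(H,v \right)} = - 7 H$ ($y{\left(H,v \right)} = H \left(-7\right) = - 7 H$)
$b{\left(R \right)} = - 12 R^{2}$ ($b{\left(R \right)} = \left(R + R\right) \left(R - 7 R\right) = 2 R \left(- 6 R\right) = - 12 R^{2}$)
$\left(-121\right) \left(-129\right) + b{\left(-2 \right)} = \left(-121\right) \left(-129\right) - 12 \left(-2\right)^{2} = 15609 - 48 = 15561$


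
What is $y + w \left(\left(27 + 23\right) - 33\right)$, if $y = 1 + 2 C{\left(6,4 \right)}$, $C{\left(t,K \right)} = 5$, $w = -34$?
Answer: $-567$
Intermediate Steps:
$y = 11$ ($y = 1 + 2 \cdot 5 = 1 + 10 = 11$)
$y + w \left(\left(27 + 23\right) - 33\right) = 11 - 34 \left(\left(27 + 23\right) - 33\right) = 11 - 34 \left(50 - 33\right) = 11 - 578 = -567$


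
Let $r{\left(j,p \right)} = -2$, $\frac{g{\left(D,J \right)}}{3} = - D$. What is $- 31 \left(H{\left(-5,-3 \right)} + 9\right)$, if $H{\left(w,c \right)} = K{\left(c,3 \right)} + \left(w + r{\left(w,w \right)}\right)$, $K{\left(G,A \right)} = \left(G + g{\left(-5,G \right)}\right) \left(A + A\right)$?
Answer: $-2294$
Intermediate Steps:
$g{\left(D,J \right)} = - 3 D$ ($g{\left(D,J \right)} = 3 \left(- D\right) = - 3 D$)
$K{\left(G,A \right)} = 2 A \left(15 + G\right)$ ($K{\left(G,A \right)} = \left(G - -15\right) \left(A + A\right) = \left(G + 15\right) 2 A = \left(15 + G\right) 2 A = 2 A \left(15 + G\right)$)
$H{\left(w,c \right)} = 88 + w + 6 c$ ($H{\left(w,c \right)} = 2 \cdot 3 \left(15 + c\right) + \left(w - 2\right) = \left(90 + 6 c\right) + \left(-2 + w\right) = 88 + w + 6 c$)
$- 31 \left(H{\left(-5,-3 \right)} + 9\right) = - 31 \left(\left(88 - 5 + 6 \left(-3\right)\right) + 9\right) = - 31 \left(\left(88 - 5 - 18\right) + 9\right) = - 31 \left(65 + 9\right) = \left(-31\right) 74 = -2294$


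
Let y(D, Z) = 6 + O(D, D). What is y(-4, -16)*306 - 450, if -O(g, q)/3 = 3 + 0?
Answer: -1368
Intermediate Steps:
O(g, q) = -9 (O(g, q) = -3*(3 + 0) = -3*3 = -9)
y(D, Z) = -3 (y(D, Z) = 6 - 9 = -3)
y(-4, -16)*306 - 450 = -3*306 - 450 = -918 - 450 = -1368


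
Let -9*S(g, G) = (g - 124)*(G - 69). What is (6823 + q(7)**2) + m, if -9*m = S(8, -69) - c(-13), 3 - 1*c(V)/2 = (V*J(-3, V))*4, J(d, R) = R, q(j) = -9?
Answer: 187706/27 ≈ 6952.1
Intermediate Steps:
S(g, G) = -(-124 + g)*(-69 + G)/9 (S(g, G) = -(g - 124)*(G - 69)/9 = -(-124 + g)*(-69 + G)/9)
c(V) = 6 - 8*V**2 (c(V) = 6 - 2*V*V*4 = 6 - 2*V**2*4 = 6 - 8*V**2)
m = 1298/27 (m = -((-2852/3 + (23/3)*8 + (124/9)*(-69) - 1/9*(-69)*8) - (6 - 8*(-13)**2))/9 = -((-2852/3 + 184/3 - 2852/3 + 184/3) - (6 - 8*169))/9 = -(-5336/3 - (6 - 1352))/9 = -(-5336/3 - 1*(-1346))/9 = -(-5336/3 + 1346)/9 = -1/9*(-1298/3) = 1298/27 ≈ 48.074)
(6823 + q(7)**2) + m = (6823 + (-9)**2) + 1298/27 = (6823 + 81) + 1298/27 = 6904 + 1298/27 = 187706/27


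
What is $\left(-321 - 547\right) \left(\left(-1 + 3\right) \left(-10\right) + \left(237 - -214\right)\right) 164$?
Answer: $-61353712$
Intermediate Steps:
$\left(-321 - 547\right) \left(\left(-1 + 3\right) \left(-10\right) + \left(237 - -214\right)\right) 164 = - 868 \left(2 \left(-10\right) + \left(237 + 214\right)\right) 164 = - 868 \left(-20 + 451\right) 164 = \left(-868\right) 431 \cdot 164 = \left(-374108\right) 164 = -61353712$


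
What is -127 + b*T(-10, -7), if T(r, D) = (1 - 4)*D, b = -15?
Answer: -442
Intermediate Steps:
T(r, D) = -3*D
-127 + b*T(-10, -7) = -127 - (-45)*(-7) = -127 - 15*21 = -127 - 315 = -442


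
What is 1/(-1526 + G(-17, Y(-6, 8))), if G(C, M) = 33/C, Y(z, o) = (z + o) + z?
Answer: -17/25975 ≈ -0.00065448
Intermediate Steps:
Y(z, o) = o + 2*z (Y(z, o) = (o + z) + z = o + 2*z)
1/(-1526 + G(-17, Y(-6, 8))) = 1/(-1526 + 33/(-17)) = 1/(-1526 + 33*(-1/17)) = 1/(-1526 - 33/17) = 1/(-25975/17) = -17/25975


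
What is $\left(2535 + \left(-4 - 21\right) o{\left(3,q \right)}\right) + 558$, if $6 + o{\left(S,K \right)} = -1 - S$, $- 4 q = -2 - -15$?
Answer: $3343$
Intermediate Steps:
$q = - \frac{13}{4}$ ($q = - \frac{-2 - -15}{4} = - \frac{-2 + 15}{4} = \left(- \frac{1}{4}\right) 13 = - \frac{13}{4} \approx -3.25$)
$o{\left(S,K \right)} = -7 - S$ ($o{\left(S,K \right)} = -6 - \left(1 + S\right) = -7 - S$)
$\left(2535 + \left(-4 - 21\right) o{\left(3,q \right)}\right) + 558 = \left(2535 + \left(-4 - 21\right) \left(-7 - 3\right)\right) + 558 = \left(2535 - 25 \left(-7 - 3\right)\right) + 558 = \left(2535 - -250\right) + 558 = \left(2535 + 250\right) + 558 = 2785 + 558 = 3343$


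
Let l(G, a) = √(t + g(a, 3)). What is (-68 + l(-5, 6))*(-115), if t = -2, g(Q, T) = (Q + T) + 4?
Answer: 7820 - 115*√11 ≈ 7438.6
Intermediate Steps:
g(Q, T) = 4 + Q + T
l(G, a) = √(5 + a) (l(G, a) = √(-2 + (4 + a + 3)) = √(-2 + (7 + a)) = √(5 + a))
(-68 + l(-5, 6))*(-115) = (-68 + √(5 + 6))*(-115) = (-68 + √11)*(-115) = 7820 - 115*√11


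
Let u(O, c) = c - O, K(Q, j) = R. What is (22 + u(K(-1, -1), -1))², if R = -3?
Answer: 576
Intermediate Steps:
K(Q, j) = -3
(22 + u(K(-1, -1), -1))² = (22 + (-1 - 1*(-3)))² = (22 + (-1 + 3))² = (22 + 2)² = 24² = 576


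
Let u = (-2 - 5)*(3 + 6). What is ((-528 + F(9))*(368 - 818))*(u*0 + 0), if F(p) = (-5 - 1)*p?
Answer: 0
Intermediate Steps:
u = -63 (u = -7*9 = -63)
F(p) = -6*p
((-528 + F(9))*(368 - 818))*(u*0 + 0) = ((-528 - 6*9)*(368 - 818))*(-63*0 + 0) = ((-528 - 54)*(-450))*(0 + 0) = -582*(-450)*0 = 261900*0 = 0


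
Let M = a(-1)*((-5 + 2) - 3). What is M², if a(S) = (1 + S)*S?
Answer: 0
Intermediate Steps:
a(S) = S*(1 + S)
M = 0 (M = (-(1 - 1))*((-5 + 2) - 3) = (-1*0)*(-3 - 3) = 0*(-6) = 0)
M² = 0² = 0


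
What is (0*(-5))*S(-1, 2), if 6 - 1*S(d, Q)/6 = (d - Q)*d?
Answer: 0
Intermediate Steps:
S(d, Q) = 36 - 6*d*(d - Q) (S(d, Q) = 36 - 6*(d - Q)*d = 36 - 6*d*(d - Q))
(0*(-5))*S(-1, 2) = (0*(-5))*(36 - 6*(-1)² + 6*2*(-1)) = 0*(36 - 6*1 - 12) = 0*(36 - 6 - 12) = 0*18 = 0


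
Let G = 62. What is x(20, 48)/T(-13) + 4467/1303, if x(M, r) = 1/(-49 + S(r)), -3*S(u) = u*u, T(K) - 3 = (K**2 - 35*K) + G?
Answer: 2514531068/733475639 ≈ 3.4282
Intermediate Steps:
T(K) = 65 + K**2 - 35*K (T(K) = 3 + ((K**2 - 35*K) + 62) = 3 + (62 + K**2 - 35*K) = 65 + K**2 - 35*K)
S(u) = -u**2/3 (S(u) = -u*u/3 = -u**2/3)
x(M, r) = 1/(-49 - r**2/3)
x(20, 48)/T(-13) + 4467/1303 = (-3/(147 + 48**2))/(65 + (-13)**2 - 35*(-13)) + 4467/1303 = (-3/(147 + 2304))/(65 + 169 + 455) + 4467*(1/1303) = -3/2451/689 + 4467/1303 = -3*1/2451*(1/689) + 4467/1303 = -1/817*1/689 + 4467/1303 = -1/562913 + 4467/1303 = 2514531068/733475639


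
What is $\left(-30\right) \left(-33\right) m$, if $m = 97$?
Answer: $96030$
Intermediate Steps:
$\left(-30\right) \left(-33\right) m = \left(-30\right) \left(-33\right) 97 = 990 \cdot 97 = 96030$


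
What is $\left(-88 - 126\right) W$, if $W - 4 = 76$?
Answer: $-17120$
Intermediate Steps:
$W = 80$ ($W = 4 + 76 = 80$)
$\left(-88 - 126\right) W = \left(-88 - 126\right) 80 = \left(-214\right) 80 = -17120$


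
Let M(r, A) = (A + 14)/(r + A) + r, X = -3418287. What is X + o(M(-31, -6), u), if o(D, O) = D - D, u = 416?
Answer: -3418287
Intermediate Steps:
M(r, A) = r + (14 + A)/(A + r) (M(r, A) = (14 + A)/(A + r) + r = r + (14 + A)/(A + r))
o(D, O) = 0
X + o(M(-31, -6), u) = -3418287 + 0 = -3418287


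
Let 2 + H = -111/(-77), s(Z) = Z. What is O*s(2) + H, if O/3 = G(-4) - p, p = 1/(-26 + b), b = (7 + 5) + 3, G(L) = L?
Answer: -1849/77 ≈ -24.013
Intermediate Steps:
H = -43/77 (H = -2 - 111/(-77) = -2 - 111*(-1/77) = -2 + 111/77 = -43/77 ≈ -0.55844)
b = 15 (b = 12 + 3 = 15)
p = -1/11 (p = 1/(-26 + 15) = 1/(-11) = -1/11 ≈ -0.090909)
O = -129/11 (O = 3*(-4 - 1*(-1/11)) = 3*(-4 + 1/11) = 3*(-43/11) = -129/11 ≈ -11.727)
O*s(2) + H = -129/11*2 - 43/77 = -258/11 - 43/77 = -1849/77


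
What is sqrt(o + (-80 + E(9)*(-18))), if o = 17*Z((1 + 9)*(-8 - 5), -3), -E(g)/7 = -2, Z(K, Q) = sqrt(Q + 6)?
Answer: sqrt(-332 + 17*sqrt(3)) ≈ 17.394*I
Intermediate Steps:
Z(K, Q) = sqrt(6 + Q)
E(g) = 14 (E(g) = -7*(-2) = 14)
o = 17*sqrt(3) (o = 17*sqrt(6 - 3) = 17*sqrt(3) ≈ 29.445)
sqrt(o + (-80 + E(9)*(-18))) = sqrt(17*sqrt(3) + (-80 + 14*(-18))) = sqrt(17*sqrt(3) + (-80 - 252)) = sqrt(17*sqrt(3) - 332) = sqrt(-332 + 17*sqrt(3))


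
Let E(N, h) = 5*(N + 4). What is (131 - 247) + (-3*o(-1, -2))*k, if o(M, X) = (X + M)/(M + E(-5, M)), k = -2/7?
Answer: -809/7 ≈ -115.57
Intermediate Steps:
E(N, h) = 20 + 5*N (E(N, h) = 5*(4 + N) = 20 + 5*N)
k = -2/7 (k = -2*⅐ = -2/7 ≈ -0.28571)
o(M, X) = (M + X)/(-5 + M) (o(M, X) = (X + M)/(M + (20 + 5*(-5))) = (M + X)/(M + (20 - 25)) = (M + X)/(M - 5) = (M + X)/(-5 + M))
(131 - 247) + (-3*o(-1, -2))*k = (131 - 247) - 3*(-1 - 2)/(-5 - 1)*(-2/7) = -116 - 3*(-3)/(-6)*(-2/7) = -116 - (-1)*(-3)/2*(-2/7) = -116 - 3*½*(-2/7) = -116 - 3/2*(-2/7) = -116 + 3/7 = -809/7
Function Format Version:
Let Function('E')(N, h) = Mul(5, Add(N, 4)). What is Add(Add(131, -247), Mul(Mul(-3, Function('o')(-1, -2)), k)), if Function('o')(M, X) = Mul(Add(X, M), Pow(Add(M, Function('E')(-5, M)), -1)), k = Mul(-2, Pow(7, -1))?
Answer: Rational(-809, 7) ≈ -115.57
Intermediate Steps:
Function('E')(N, h) = Add(20, Mul(5, N)) (Function('E')(N, h) = Mul(5, Add(4, N)) = Add(20, Mul(5, N)))
k = Rational(-2, 7) (k = Mul(-2, Rational(1, 7)) = Rational(-2, 7) ≈ -0.28571)
Function('o')(M, X) = Mul(Pow(Add(-5, M), -1), Add(M, X)) (Function('o')(M, X) = Mul(Add(X, M), Pow(Add(M, Add(20, Mul(5, -5))), -1)) = Mul(Add(M, X), Pow(Add(M, Add(20, -25)), -1)) = Mul(Add(M, X), Pow(Add(M, -5), -1)) = Mul(Add(M, X), Pow(Add(-5, M), -1)) = Mul(Pow(Add(-5, M), -1), Add(M, X)))
Add(Add(131, -247), Mul(Mul(-3, Function('o')(-1, -2)), k)) = Add(Add(131, -247), Mul(Mul(-3, Mul(Pow(Add(-5, -1), -1), Add(-1, -2))), Rational(-2, 7))) = Add(-116, Mul(Mul(-3, Mul(Pow(-6, -1), -3)), Rational(-2, 7))) = Add(-116, Mul(Mul(-3, Mul(Rational(-1, 6), -3)), Rational(-2, 7))) = Add(-116, Mul(Mul(-3, Rational(1, 2)), Rational(-2, 7))) = Add(-116, Mul(Rational(-3, 2), Rational(-2, 7))) = Add(-116, Rational(3, 7)) = Rational(-809, 7)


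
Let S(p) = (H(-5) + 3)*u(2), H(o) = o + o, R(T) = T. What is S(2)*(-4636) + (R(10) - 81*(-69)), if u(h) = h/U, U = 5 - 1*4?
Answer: 70503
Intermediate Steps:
U = 1 (U = 5 - 4 = 1)
H(o) = 2*o
u(h) = h (u(h) = h/1 = h*1 = h)
S(p) = -14 (S(p) = (2*(-5) + 3)*2 = (-10 + 3)*2 = -7*2 = -14)
S(2)*(-4636) + (R(10) - 81*(-69)) = -14*(-4636) + (10 - 81*(-69)) = 64904 + (10 + 5589) = 64904 + 5599 = 70503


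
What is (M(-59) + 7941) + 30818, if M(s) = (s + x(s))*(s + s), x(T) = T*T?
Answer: -365037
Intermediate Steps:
x(T) = T²
M(s) = 2*s*(s + s²) (M(s) = (s + s²)*(s + s) = (s + s²)*(2*s) = 2*s*(s + s²))
(M(-59) + 7941) + 30818 = (2*(-59)²*(1 - 59) + 7941) + 30818 = (2*3481*(-58) + 7941) + 30818 = (-403796 + 7941) + 30818 = -395855 + 30818 = -365037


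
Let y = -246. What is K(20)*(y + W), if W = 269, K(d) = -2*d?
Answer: -920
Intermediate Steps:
K(20)*(y + W) = (-2*20)*(-246 + 269) = -40*23 = -920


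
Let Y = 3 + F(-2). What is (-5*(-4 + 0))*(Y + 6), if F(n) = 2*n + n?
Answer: 60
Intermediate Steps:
F(n) = 3*n
Y = -3 (Y = 3 + 3*(-2) = 3 - 6 = -3)
(-5*(-4 + 0))*(Y + 6) = (-5*(-4 + 0))*(-3 + 6) = -5*(-4)*3 = 20*3 = 60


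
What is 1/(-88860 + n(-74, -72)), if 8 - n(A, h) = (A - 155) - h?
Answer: -1/88695 ≈ -1.1275e-5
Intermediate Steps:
n(A, h) = 163 + h - A (n(A, h) = 8 - ((A - 155) - h) = 8 - ((-155 + A) - h) = 8 - (-155 + A - h) = 8 + (155 + h - A) = 163 + h - A)
1/(-88860 + n(-74, -72)) = 1/(-88860 + (163 - 72 - 1*(-74))) = 1/(-88860 + (163 - 72 + 74)) = 1/(-88860 + 165) = 1/(-88695) = -1/88695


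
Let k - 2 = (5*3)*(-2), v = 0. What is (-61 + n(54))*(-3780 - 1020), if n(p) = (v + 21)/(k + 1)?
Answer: 889600/3 ≈ 2.9653e+5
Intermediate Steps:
k = -28 (k = 2 + (5*3)*(-2) = 2 + 15*(-2) = 2 - 30 = -28)
n(p) = -7/9 (n(p) = (0 + 21)/(-28 + 1) = 21/(-27) = 21*(-1/27) = -7/9)
(-61 + n(54))*(-3780 - 1020) = (-61 - 7/9)*(-3780 - 1020) = -556/9*(-4800) = 889600/3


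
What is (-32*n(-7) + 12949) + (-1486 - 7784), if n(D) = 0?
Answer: 3679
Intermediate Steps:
(-32*n(-7) + 12949) + (-1486 - 7784) = (-32*0 + 12949) + (-1486 - 7784) = (0 + 12949) - 9270 = 12949 - 9270 = 3679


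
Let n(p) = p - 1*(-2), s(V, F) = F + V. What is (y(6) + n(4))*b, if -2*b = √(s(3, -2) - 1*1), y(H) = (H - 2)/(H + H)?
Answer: 0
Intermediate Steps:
y(H) = (-2 + H)/(2*H) (y(H) = (-2 + H)/((2*H)) = (-2 + H)*(1/(2*H)) = (-2 + H)/(2*H))
n(p) = 2 + p (n(p) = p + 2 = 2 + p)
b = 0 (b = -√((-2 + 3) - 1*1)/2 = -√(1 - 1)/2 = -√0/2 = -½*0 = 0)
(y(6) + n(4))*b = ((½)*(-2 + 6)/6 + (2 + 4))*0 = ((½)*(⅙)*4 + 6)*0 = (⅓ + 6)*0 = (19/3)*0 = 0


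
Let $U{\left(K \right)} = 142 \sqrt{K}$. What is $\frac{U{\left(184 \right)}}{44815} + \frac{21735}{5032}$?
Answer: $\frac{21735}{5032} + \frac{284 \sqrt{46}}{44815} \approx 4.3623$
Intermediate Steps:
$\frac{U{\left(184 \right)}}{44815} + \frac{21735}{5032} = \frac{142 \sqrt{184}}{44815} + \frac{21735}{5032} = 142 \cdot 2 \sqrt{46} \cdot \frac{1}{44815} + 21735 \cdot \frac{1}{5032} = 284 \sqrt{46} \cdot \frac{1}{44815} + \frac{21735}{5032} = \frac{284 \sqrt{46}}{44815} + \frac{21735}{5032} = \frac{21735}{5032} + \frac{284 \sqrt{46}}{44815}$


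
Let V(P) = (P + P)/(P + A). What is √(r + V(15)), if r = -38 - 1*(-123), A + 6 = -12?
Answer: 5*√3 ≈ 8.6602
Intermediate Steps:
A = -18 (A = -6 - 12 = -18)
V(P) = 2*P/(-18 + P) (V(P) = (P + P)/(P - 18) = (2*P)/(-18 + P) = 2*P/(-18 + P))
r = 85 (r = -38 + 123 = 85)
√(r + V(15)) = √(85 + 2*15/(-18 + 15)) = √(85 + 2*15/(-3)) = √(85 + 2*15*(-⅓)) = √(85 - 10) = √75 = 5*√3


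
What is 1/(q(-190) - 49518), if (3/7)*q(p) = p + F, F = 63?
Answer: -3/149443 ≈ -2.0075e-5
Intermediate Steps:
q(p) = 147 + 7*p/3 (q(p) = 7*(p + 63)/3 = 7*(63 + p)/3 = 147 + 7*p/3)
1/(q(-190) - 49518) = 1/((147 + (7/3)*(-190)) - 49518) = 1/((147 - 1330/3) - 49518) = 1/(-889/3 - 49518) = 1/(-149443/3) = -3/149443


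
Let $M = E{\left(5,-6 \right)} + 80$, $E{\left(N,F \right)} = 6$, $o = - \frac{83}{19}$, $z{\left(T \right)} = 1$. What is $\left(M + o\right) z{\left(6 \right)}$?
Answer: $\frac{1551}{19} \approx 81.632$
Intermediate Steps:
$o = - \frac{83}{19}$ ($o = \left(-83\right) \frac{1}{19} = - \frac{83}{19} \approx -4.3684$)
$M = 86$ ($M = 6 + 80 = 86$)
$\left(M + o\right) z{\left(6 \right)} = \left(86 - \frac{83}{19}\right) 1 = \frac{1551}{19} \cdot 1 = \frac{1551}{19}$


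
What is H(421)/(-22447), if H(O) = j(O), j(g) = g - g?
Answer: 0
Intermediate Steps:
j(g) = 0
H(O) = 0
H(421)/(-22447) = 0/(-22447) = 0*(-1/22447) = 0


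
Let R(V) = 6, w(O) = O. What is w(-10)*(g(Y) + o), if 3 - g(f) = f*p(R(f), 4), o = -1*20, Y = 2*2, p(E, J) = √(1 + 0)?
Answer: 210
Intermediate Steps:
p(E, J) = 1 (p(E, J) = √1 = 1)
Y = 4
o = -20
g(f) = 3 - f
w(-10)*(g(Y) + o) = -10*((3 - 1*4) - 20) = -10*((3 - 4) - 20) = -10*(-1 - 20) = -10*(-21) = 210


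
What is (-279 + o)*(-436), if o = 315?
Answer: -15696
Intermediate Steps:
(-279 + o)*(-436) = (-279 + 315)*(-436) = 36*(-436) = -15696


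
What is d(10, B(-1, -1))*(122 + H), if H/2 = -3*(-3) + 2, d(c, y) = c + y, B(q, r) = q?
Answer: 1296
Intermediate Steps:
H = 22 (H = 2*(-3*(-3) + 2) = 2*(9 + 2) = 2*11 = 22)
d(10, B(-1, -1))*(122 + H) = (10 - 1)*(122 + 22) = 9*144 = 1296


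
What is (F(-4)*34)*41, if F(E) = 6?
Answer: 8364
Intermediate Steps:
(F(-4)*34)*41 = (6*34)*41 = 204*41 = 8364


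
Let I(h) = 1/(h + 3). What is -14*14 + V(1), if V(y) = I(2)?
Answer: -979/5 ≈ -195.80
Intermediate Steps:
I(h) = 1/(3 + h)
V(y) = ⅕ (V(y) = 1/(3 + 2) = 1/5 = ⅕)
-14*14 + V(1) = -14*14 + ⅕ = -196 + ⅕ = -979/5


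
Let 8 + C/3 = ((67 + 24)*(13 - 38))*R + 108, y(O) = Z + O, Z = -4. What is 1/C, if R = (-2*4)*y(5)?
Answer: 1/54900 ≈ 1.8215e-5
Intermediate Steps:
y(O) = -4 + O
R = -8 (R = (-2*4)*(-4 + 5) = -8*1 = -8)
C = 54900 (C = -24 + 3*(((67 + 24)*(13 - 38))*(-8) + 108) = -24 + 3*((91*(-25))*(-8) + 108) = -24 + 3*(-2275*(-8) + 108) = -24 + 3*(18200 + 108) = -24 + 3*18308 = -24 + 54924 = 54900)
1/C = 1/54900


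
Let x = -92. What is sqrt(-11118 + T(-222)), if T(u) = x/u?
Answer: 2*I*sqrt(34244943)/111 ≈ 105.44*I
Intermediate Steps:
T(u) = -92/u
sqrt(-11118 + T(-222)) = sqrt(-11118 - 92/(-222)) = sqrt(-11118 - 92*(-1/222)) = sqrt(-11118 + 46/111) = sqrt(-1234052/111) = 2*I*sqrt(34244943)/111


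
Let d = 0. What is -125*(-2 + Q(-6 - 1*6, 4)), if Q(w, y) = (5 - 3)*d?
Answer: 250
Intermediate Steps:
Q(w, y) = 0 (Q(w, y) = (5 - 3)*0 = 2*0 = 0)
-125*(-2 + Q(-6 - 1*6, 4)) = -125*(-2 + 0) = -125*(-2) = 250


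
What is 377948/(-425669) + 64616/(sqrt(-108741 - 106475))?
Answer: -377948/425669 - 16154*I*sqrt(13451)/13451 ≈ -0.88789 - 139.28*I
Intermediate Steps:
377948/(-425669) + 64616/(sqrt(-108741 - 106475)) = 377948*(-1/425669) + 64616/(sqrt(-215216)) = -377948/425669 + 64616/((4*I*sqrt(13451))) = -377948/425669 + 64616*(-I*sqrt(13451)/53804) = -377948/425669 - 16154*I*sqrt(13451)/13451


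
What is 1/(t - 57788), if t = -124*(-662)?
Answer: 1/24300 ≈ 4.1152e-5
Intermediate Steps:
t = 82088
1/(t - 57788) = 1/(82088 - 57788) = 1/24300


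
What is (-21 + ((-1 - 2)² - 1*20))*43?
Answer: -1376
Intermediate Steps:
(-21 + ((-1 - 2)² - 1*20))*43 = (-21 + ((-3)² - 20))*43 = (-21 + (9 - 20))*43 = (-21 - 11)*43 = -32*43 = -1376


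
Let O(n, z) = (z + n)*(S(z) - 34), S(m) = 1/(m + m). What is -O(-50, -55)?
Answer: -78561/22 ≈ -3571.0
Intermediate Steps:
S(m) = 1/(2*m)
O(n, z) = (-34 + 1/(2*z))*(n + z) (O(n, z) = (z + n)*(1/(2*z) - 34) = (n + z)*(-34 + 1/(2*z)) = (-34 + 1/(2*z))*(n + z))
-O(-50, -55) = -(-50 - 55*(1 - 68*(-50) - 68*(-55)))/(2*(-55)) = -(-1)*(-50 - 55*(1 + 3400 + 3740))/(2*55) = -(-1)*(-50 - 55*7141)/(2*55) = -(-1)*(-50 - 392755)/(2*55) = -(-1)*(-392805)/(2*55) = -1*78561/22 = -78561/22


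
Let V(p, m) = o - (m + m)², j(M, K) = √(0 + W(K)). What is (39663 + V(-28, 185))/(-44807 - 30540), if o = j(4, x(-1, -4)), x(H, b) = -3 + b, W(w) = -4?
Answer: 97237/75347 - 2*I/75347 ≈ 1.2905 - 2.6544e-5*I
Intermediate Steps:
j(M, K) = 2*I (j(M, K) = √(0 - 4) = √(-4) = 2*I)
o = 2*I ≈ 2.0*I
V(p, m) = -4*m² + 2*I (V(p, m) = 2*I - (m + m)² = 2*I - (2*m)² = 2*I - 4*m² = -4*m² + 2*I)
(39663 + V(-28, 185))/(-44807 - 30540) = (39663 + (-4*185² + 2*I))/(-44807 - 30540) = (39663 + (-4*34225 + 2*I))/(-75347) = (39663 + (-136900 + 2*I))*(-1/75347) = (-97237 + 2*I)*(-1/75347) = 97237/75347 - 2*I/75347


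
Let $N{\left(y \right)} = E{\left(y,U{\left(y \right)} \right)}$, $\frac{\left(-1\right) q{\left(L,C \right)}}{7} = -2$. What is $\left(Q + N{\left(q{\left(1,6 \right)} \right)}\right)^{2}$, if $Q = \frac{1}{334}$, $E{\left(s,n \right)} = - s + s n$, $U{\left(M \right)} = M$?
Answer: $\frac{3695302521}{111556} \approx 33125.0$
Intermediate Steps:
$q{\left(L,C \right)} = 14$ ($q{\left(L,C \right)} = \left(-7\right) \left(-2\right) = 14$)
$E{\left(s,n \right)} = - s + n s$
$N{\left(y \right)} = y \left(-1 + y\right)$
$Q = \frac{1}{334} \approx 0.002994$
$\left(Q + N{\left(q{\left(1,6 \right)} \right)}\right)^{2} = \left(\frac{1}{334} + 14 \left(-1 + 14\right)\right)^{2} = \left(\frac{1}{334} + 14 \cdot 13\right)^{2} = \left(\frac{1}{334} + 182\right)^{2} = \left(\frac{60789}{334}\right)^{2} = \frac{3695302521}{111556}$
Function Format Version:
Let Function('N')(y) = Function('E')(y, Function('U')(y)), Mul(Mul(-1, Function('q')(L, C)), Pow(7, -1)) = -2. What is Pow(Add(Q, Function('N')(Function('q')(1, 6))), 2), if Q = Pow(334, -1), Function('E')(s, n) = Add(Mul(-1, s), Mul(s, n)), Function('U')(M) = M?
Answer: Rational(3695302521, 111556) ≈ 33125.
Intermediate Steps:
Function('q')(L, C) = 14 (Function('q')(L, C) = Mul(-7, -2) = 14)
Function('E')(s, n) = Add(Mul(-1, s), Mul(n, s))
Function('N')(y) = Mul(y, Add(-1, y))
Q = Rational(1, 334) ≈ 0.0029940
Pow(Add(Q, Function('N')(Function('q')(1, 6))), 2) = Pow(Add(Rational(1, 334), Mul(14, Add(-1, 14))), 2) = Pow(Add(Rational(1, 334), Mul(14, 13)), 2) = Pow(Add(Rational(1, 334), 182), 2) = Pow(Rational(60789, 334), 2) = Rational(3695302521, 111556)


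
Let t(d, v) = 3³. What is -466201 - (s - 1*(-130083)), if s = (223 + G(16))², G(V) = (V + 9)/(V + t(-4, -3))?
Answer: -1194958112/1849 ≈ -6.4627e+5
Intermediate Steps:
t(d, v) = 27
G(V) = (9 + V)/(27 + V) (G(V) = (V + 9)/(V + 27) = (9 + V)/(27 + V))
s = 92428996/1849 (s = (223 + (9 + 16)/(27 + 16))² = (223 + 25/43)² = (9614/43)² = 92428996/1849 ≈ 49989.)
-466201 - (s - 1*(-130083)) = -466201 - (92428996/1849 - 1*(-130083)) = -466201 - (92428996/1849 + 130083) = -466201 - 1*332952463/1849 = -466201 - 332952463/1849 = -1194958112/1849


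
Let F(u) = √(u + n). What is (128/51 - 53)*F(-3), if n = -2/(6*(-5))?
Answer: -1030*I*√165/153 ≈ -86.474*I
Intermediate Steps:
n = 1/15 (n = -2/(-30) = -2*(-1/30) = 1/15 ≈ 0.066667)
F(u) = √(1/15 + u) (F(u) = √(u + 1/15) = √(1/15 + u))
(128/51 - 53)*F(-3) = (128/51 - 53)*(√(15 + 225*(-3))/15) = (128*(1/51) - 53)*(√(15 - 675)/15) = (128/51 - 53)*(√(-660)/15) = -515*2*I*√165/153 = -1030*I*√165/153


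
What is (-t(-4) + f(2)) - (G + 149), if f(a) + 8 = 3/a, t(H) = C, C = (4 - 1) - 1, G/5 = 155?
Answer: -1865/2 ≈ -932.50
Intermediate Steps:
G = 775 (G = 5*155 = 775)
C = 2 (C = 3 - 1 = 2)
t(H) = 2
f(a) = -8 + 3/a
(-t(-4) + f(2)) - (G + 149) = (-1*2 + (-8 + 3/2)) - (775 + 149) = (-2 + (-8 + 3*(½))) - 1*924 = (-2 + (-8 + 3/2)) - 924 = (-2 - 13/2) - 924 = -17/2 - 924 = -1865/2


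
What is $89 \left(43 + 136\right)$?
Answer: $15931$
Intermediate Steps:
$89 \left(43 + 136\right) = 89 \cdot 179 = 15931$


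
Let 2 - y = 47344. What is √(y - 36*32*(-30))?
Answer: I*√12782 ≈ 113.06*I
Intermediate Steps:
y = -47342 (y = 2 - 1*47344 = 2 - 47344 = -47342)
√(y - 36*32*(-30)) = √(-47342 - 36*32*(-30)) = √(-47342 - 1152*(-30)) = √(-47342 + 34560) = √(-12782) = I*√12782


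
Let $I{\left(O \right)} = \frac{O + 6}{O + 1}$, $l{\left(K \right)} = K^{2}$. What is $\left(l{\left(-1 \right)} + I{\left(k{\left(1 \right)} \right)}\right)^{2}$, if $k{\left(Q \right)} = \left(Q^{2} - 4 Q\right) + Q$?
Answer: $9$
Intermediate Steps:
$k{\left(Q \right)} = Q^{2} - 3 Q$
$I{\left(O \right)} = \frac{6 + O}{1 + O}$
$\left(l{\left(-1 \right)} + I{\left(k{\left(1 \right)} \right)}\right)^{2} = \left(\left(-1\right)^{2} + \frac{6 + 1 \left(-3 + 1\right)}{1 + 1 \left(-3 + 1\right)}\right)^{2} = \left(1 + \frac{6 + 1 \left(-2\right)}{1 + 1 \left(-2\right)}\right)^{2} = \left(1 + \frac{6 - 2}{1 - 2}\right)^{2} = \left(1 + \frac{1}{-1} \cdot 4\right)^{2} = \left(1 - 4\right)^{2} = \left(-3\right)^{2} = 9$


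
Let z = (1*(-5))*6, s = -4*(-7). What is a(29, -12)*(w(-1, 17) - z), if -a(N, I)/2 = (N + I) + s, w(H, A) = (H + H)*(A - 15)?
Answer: -2340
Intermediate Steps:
s = 28
w(H, A) = 2*H*(-15 + A) (w(H, A) = (2*H)*(-15 + A) = 2*H*(-15 + A))
z = -30 (z = -5*6 = -30)
a(N, I) = -56 - 2*I - 2*N (a(N, I) = -2*((N + I) + 28) = -2*((I + N) + 28) = -2*(28 + I + N) = -56 - 2*I - 2*N)
a(29, -12)*(w(-1, 17) - z) = (-56 - 2*(-12) - 2*29)*(2*(-1)*(-15 + 17) - 1*(-30)) = (-56 + 24 - 58)*(2*(-1)*2 + 30) = -90*(-4 + 30) = -90*26 = -2340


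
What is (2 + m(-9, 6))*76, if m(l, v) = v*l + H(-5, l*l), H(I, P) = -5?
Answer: -4332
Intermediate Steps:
m(l, v) = -5 + l*v (m(l, v) = v*l - 5 = l*v - 5 = -5 + l*v)
(2 + m(-9, 6))*76 = (2 + (-5 - 9*6))*76 = (2 + (-5 - 54))*76 = (2 - 59)*76 = -57*76 = -4332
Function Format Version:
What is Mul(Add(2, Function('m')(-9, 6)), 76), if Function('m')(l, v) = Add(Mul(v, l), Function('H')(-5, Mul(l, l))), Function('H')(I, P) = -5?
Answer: -4332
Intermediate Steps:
Function('m')(l, v) = Add(-5, Mul(l, v)) (Function('m')(l, v) = Add(Mul(v, l), -5) = Add(Mul(l, v), -5) = Add(-5, Mul(l, v)))
Mul(Add(2, Function('m')(-9, 6)), 76) = Mul(Add(2, Add(-5, Mul(-9, 6))), 76) = Mul(Add(2, Add(-5, -54)), 76) = Mul(Add(2, -59), 76) = Mul(-57, 76) = -4332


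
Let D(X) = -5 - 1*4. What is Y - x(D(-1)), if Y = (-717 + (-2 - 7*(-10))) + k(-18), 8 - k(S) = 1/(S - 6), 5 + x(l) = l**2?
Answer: -17207/24 ≈ -716.96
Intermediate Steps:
D(X) = -9 (D(X) = -5 - 4 = -9)
x(l) = -5 + l**2
k(S) = 8 - 1/(-6 + S) (k(S) = 8 - 1/(S - 6) = 8 - 1/(-6 + S))
Y = -15383/24 (Y = (-717 + (-2 - 7*(-10))) + (-49 + 8*(-18))/(-6 - 18) = (-717 + (-2 + 70)) + (-49 - 144)/(-24) = (-717 + 68) - 1/24*(-193) = -649 + 193/24 = -15383/24 ≈ -640.96)
Y - x(D(-1)) = -15383/24 - (-5 + (-9)**2) = -15383/24 - (-5 + 81) = -15383/24 - 1*76 = -15383/24 - 76 = -17207/24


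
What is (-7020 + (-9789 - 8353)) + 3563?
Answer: -21599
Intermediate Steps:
(-7020 + (-9789 - 8353)) + 3563 = (-7020 - 18142) + 3563 = -25162 + 3563 = -21599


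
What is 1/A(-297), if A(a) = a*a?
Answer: 1/88209 ≈ 1.1337e-5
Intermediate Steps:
A(a) = a²
1/A(-297) = 1/((-297)²) = 1/88209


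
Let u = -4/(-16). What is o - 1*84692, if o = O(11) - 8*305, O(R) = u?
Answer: -348527/4 ≈ -87132.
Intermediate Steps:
u = 1/4 (u = -4*(-1/16) = 1/4 ≈ 0.25000)
O(R) = 1/4
o = -9759/4 (o = 1/4 - 8*305 = 1/4 - 2440 = -9759/4 ≈ -2439.8)
o - 1*84692 = -9759/4 - 1*84692 = -9759/4 - 84692 = -348527/4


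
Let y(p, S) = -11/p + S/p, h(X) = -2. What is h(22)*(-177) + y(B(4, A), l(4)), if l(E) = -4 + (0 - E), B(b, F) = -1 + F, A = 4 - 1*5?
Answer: 727/2 ≈ 363.50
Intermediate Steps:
A = -1 (A = 4 - 5 = -1)
l(E) = -4 - E
h(22)*(-177) + y(B(4, A), l(4)) = -2*(-177) + (-11 + (-4 - 1*4))/(-1 - 1) = 354 + (-11 + (-4 - 4))/(-2) = 354 - (-11 - 8)/2 = 354 - ½*(-19) = 354 + 19/2 = 727/2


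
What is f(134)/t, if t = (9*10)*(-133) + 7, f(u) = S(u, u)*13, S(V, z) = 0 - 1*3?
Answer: 39/11963 ≈ 0.0032600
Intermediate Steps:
S(V, z) = -3 (S(V, z) = 0 - 3 = -3)
f(u) = -39 (f(u) = -3*13 = -39)
t = -11963 (t = 90*(-133) + 7 = -11970 + 7 = -11963)
f(134)/t = -39/(-11963) = -39*(-1/11963) = 39/11963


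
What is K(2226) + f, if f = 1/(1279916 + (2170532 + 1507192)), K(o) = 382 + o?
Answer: 12929525121/4957640 ≈ 2608.0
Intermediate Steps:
f = 1/4957640 (f = 1/(1279916 + 3677724) = 1/4957640 ≈ 2.0171e-7)
K(2226) + f = (382 + 2226) + 1/4957640 = 2608 + 1/4957640 = 12929525121/4957640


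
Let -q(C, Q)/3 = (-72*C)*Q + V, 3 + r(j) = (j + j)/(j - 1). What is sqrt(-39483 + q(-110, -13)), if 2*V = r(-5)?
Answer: sqrt(269399) ≈ 519.04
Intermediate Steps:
r(j) = -3 + 2*j/(-1 + j) (r(j) = -3 + (j + j)/(j - 1) = -3 + (2*j)/(-1 + j) = -3 + 2*j/(-1 + j))
V = -2/3 (V = ((3 - 1*(-5))/(-1 - 5))/2 = ((3 + 5)/(-6))/2 = (-1/6*8)/2 = (1/2)*(-4/3) = -2/3 ≈ -0.66667)
q(C, Q) = 2 + 216*C*Q (q(C, Q) = -3*((-72*C)*Q - 2/3) = -3*(-72*C*Q - 2/3) = -3*(-2/3 - 72*C*Q) = 2 + 216*C*Q)
sqrt(-39483 + q(-110, -13)) = sqrt(-39483 + (2 + 216*(-110)*(-13))) = sqrt(-39483 + (2 + 308880)) = sqrt(-39483 + 308882) = sqrt(269399)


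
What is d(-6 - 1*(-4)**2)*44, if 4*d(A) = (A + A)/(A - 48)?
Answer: 242/35 ≈ 6.9143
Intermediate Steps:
d(A) = A/(2*(-48 + A)) (d(A) = ((A + A)/(A - 48))/4 = ((2*A)/(-48 + A))/4 = (2*A/(-48 + A))/4 = A/(2*(-48 + A)))
d(-6 - 1*(-4)**2)*44 = ((-6 - 1*(-4)**2)/(2*(-48 + (-6 - 1*(-4)**2))))*44 = ((-6 - 1*16)/(2*(-48 + (-6 - 1*16))))*44 = ((-6 - 16)/(2*(-48 + (-6 - 16))))*44 = ((1/2)*(-22)/(-48 - 22))*44 = ((1/2)*(-22)/(-70))*44 = ((1/2)*(-22)*(-1/70))*44 = (11/70)*44 = 242/35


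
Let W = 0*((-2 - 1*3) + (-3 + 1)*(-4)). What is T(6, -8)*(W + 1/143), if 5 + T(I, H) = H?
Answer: -1/11 ≈ -0.090909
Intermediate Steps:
T(I, H) = -5 + H
W = 0 (W = 0*((-2 - 3) - 2*(-4)) = 0*(-5 + 8) = 0*3 = 0)
T(6, -8)*(W + 1/143) = (-5 - 8)*(0 + 1/143) = -13*(0 + 1/143) = -13*1/143 = -1/11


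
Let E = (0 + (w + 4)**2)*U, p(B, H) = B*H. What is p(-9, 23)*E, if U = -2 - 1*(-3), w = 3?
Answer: -10143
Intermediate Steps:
U = 1 (U = -2 + 3 = 1)
E = 49 (E = (0 + (3 + 4)**2)*1 = (0 + 7**2)*1 = (0 + 49)*1 = 49*1 = 49)
p(-9, 23)*E = -9*23*49 = -207*49 = -10143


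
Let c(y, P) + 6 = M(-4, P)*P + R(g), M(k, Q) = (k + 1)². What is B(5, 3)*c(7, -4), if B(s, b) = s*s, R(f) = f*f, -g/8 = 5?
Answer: 38950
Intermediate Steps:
g = -40 (g = -8*5 = -40)
M(k, Q) = (1 + k)²
R(f) = f²
B(s, b) = s²
c(y, P) = 1594 + 9*P (c(y, P) = -6 + ((1 - 4)²*P + (-40)²) = -6 + ((-3)²*P + 1600) = -6 + (9*P + 1600) = -6 + (1600 + 9*P) = 1594 + 9*P)
B(5, 3)*c(7, -4) = 5²*(1594 + 9*(-4)) = 25*(1594 - 36) = 25*1558 = 38950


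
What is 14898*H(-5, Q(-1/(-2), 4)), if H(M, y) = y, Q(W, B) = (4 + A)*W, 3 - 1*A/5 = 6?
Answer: -81939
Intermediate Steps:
A = -15 (A = 15 - 5*6 = 15 - 30 = -15)
Q(W, B) = -11*W (Q(W, B) = (4 - 15)*W = -11*W)
14898*H(-5, Q(-1/(-2), 4)) = 14898*(-(-11)/(-2)) = 14898*(-(-11)*(-1)/2) = 14898*(-11*½) = 14898*(-11/2) = -81939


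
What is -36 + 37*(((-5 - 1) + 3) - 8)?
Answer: -443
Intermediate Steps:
-36 + 37*(((-5 - 1) + 3) - 8) = -36 + 37*((-6 + 3) - 8) = -36 + 37*(-3 - 8) = -36 + 37*(-11) = -36 - 407 = -443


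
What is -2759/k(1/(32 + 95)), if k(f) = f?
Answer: -350393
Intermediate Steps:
-2759/k(1/(32 + 95)) = -2759/(1/(32 + 95)) = -2759/(1/127) = -2759/1/127 = -2759*127 = -350393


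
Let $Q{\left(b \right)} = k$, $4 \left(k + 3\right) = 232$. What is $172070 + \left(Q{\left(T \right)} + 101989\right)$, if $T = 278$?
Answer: $274114$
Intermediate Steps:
$k = 55$ ($k = -3 + \frac{1}{4} \cdot 232 = -3 + 58 = 55$)
$Q{\left(b \right)} = 55$
$172070 + \left(Q{\left(T \right)} + 101989\right) = 172070 + \left(55 + 101989\right) = 172070 + 102044 = 274114$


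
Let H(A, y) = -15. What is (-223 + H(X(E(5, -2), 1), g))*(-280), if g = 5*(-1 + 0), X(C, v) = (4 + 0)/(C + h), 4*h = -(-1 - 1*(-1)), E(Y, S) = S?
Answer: 66640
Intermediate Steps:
h = 0 (h = (-(-1 - 1*(-1)))/4 = (-(-1 + 1))/4 = (-1*0)/4 = (1/4)*0 = 0)
X(C, v) = 4/C (X(C, v) = (4 + 0)/(C + 0) = 4/C)
g = -5 (g = 5*(-1) = -5)
(-223 + H(X(E(5, -2), 1), g))*(-280) = (-223 - 15)*(-280) = -238*(-280) = 66640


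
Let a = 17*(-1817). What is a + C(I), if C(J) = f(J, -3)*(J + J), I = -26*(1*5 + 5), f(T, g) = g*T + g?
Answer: -434929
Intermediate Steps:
f(T, g) = g + T*g (f(T, g) = T*g + g = g + T*g)
I = -260 (I = -26*(5 + 5) = -26*10 = -260)
C(J) = 2*J*(-3 - 3*J) (C(J) = (-3*(1 + J))*(J + J) = (-3 - 3*J)*(2*J) = 2*J*(-3 - 3*J))
a = -30889
a + C(I) = -30889 + 6*(-260)*(-1 - 1*(-260)) = -30889 + 6*(-260)*(-1 + 260) = -30889 + 6*(-260)*259 = -30889 - 404040 = -434929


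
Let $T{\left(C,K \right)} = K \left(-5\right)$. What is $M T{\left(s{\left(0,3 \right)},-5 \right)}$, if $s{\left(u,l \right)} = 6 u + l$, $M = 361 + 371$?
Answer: $18300$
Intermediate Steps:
$M = 732$
$s{\left(u,l \right)} = l + 6 u$
$T{\left(C,K \right)} = - 5 K$
$M T{\left(s{\left(0,3 \right)},-5 \right)} = 732 \left(\left(-5\right) \left(-5\right)\right) = 732 \cdot 25 = 18300$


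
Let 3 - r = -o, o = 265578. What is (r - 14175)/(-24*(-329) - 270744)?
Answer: -41901/43808 ≈ -0.95647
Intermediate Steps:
r = 265581 (r = 3 - (-1)*265578 = 3 - 1*(-265578) = 3 + 265578 = 265581)
(r - 14175)/(-24*(-329) - 270744) = (265581 - 14175)/(-24*(-329) - 270744) = 251406/(7896 - 270744) = 251406/(-262848) = 251406*(-1/262848) = -41901/43808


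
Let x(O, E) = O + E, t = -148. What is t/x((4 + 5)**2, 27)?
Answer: -37/27 ≈ -1.3704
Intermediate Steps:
x(O, E) = E + O
t/x((4 + 5)**2, 27) = -148/(27 + (4 + 5)**2) = -148/(27 + 9**2) = -148/(27 + 81) = -148/108 = -148*1/108 = -37/27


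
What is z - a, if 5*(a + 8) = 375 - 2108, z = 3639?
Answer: 19968/5 ≈ 3993.6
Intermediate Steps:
a = -1773/5 (a = -8 + (375 - 2108)/5 = -8 + (1/5)*(-1733) = -8 - 1733/5 = -1773/5 ≈ -354.60)
z - a = 3639 - 1*(-1773/5) = 3639 + 1773/5 = 19968/5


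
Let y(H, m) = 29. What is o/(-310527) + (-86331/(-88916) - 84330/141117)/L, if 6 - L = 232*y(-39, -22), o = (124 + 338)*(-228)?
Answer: 47000412152075795/138578330195124312 ≈ 0.33916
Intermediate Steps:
o = -105336 (o = 462*(-228) = -105336)
L = -6722 (L = 6 - 232*29 = 6 - 1*6728 = 6 - 6728 = -6722)
o/(-310527) + (-86331/(-88916) - 84330/141117)/L = -105336/(-310527) + (-86331/(-88916) - 84330/141117)/(-6722) = -105336*(-1/310527) + (-86331*(-1/88916) - 84330*1/141117)*(-1/6722) = 1672/4929 + (86331/88916 - 28110/47039)*(-1/6722) = 1672/4929 + (1561495149/4182519724)*(-1/6722) = 1672/4929 - 1561495149/28114897584728 = 47000412152075795/138578330195124312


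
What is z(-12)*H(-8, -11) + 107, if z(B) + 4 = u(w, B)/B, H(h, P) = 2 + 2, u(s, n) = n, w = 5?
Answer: 95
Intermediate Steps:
H(h, P) = 4
z(B) = -3 (z(B) = -4 + B/B = -4 + 1 = -3)
z(-12)*H(-8, -11) + 107 = -3*4 + 107 = -12 + 107 = 95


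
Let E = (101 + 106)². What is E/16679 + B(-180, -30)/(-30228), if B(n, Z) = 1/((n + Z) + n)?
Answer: 38857188443/15125184360 ≈ 2.5690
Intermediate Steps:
B(n, Z) = 1/(Z + 2*n) (B(n, Z) = 1/((Z + n) + n) = 1/(Z + 2*n))
E = 42849 (E = 207² = 42849)
E/16679 + B(-180, -30)/(-30228) = 42849/16679 + 1/((-30 + 2*(-180))*(-30228)) = 42849*(1/16679) - 1/30228/(-30 - 360) = 42849/16679 - 1/30228/(-390) = 42849/16679 - 1/390*(-1/30228) = 42849/16679 + 1/11788920 = 38857188443/15125184360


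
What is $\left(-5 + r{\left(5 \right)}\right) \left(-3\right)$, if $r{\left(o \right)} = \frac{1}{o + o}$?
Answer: $\frac{147}{10} \approx 14.7$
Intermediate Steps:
$r{\left(o \right)} = \frac{1}{2 o}$
$\left(-5 + r{\left(5 \right)}\right) \left(-3\right) = \left(-5 + \frac{1}{2 \cdot 5}\right) \left(-3\right) = \left(-5 + \frac{1}{2} \cdot \frac{1}{5}\right) \left(-3\right) = \left(-5 + \frac{1}{10}\right) \left(-3\right) = \left(- \frac{49}{10}\right) \left(-3\right) = \frac{147}{10}$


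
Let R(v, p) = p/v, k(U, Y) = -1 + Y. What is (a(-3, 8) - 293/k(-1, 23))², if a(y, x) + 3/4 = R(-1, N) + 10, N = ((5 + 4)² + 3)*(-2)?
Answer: 52027369/1936 ≈ 26874.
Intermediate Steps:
N = -168 (N = (9² + 3)*(-2) = (81 + 3)*(-2) = 84*(-2) = -168)
a(y, x) = 709/4 (a(y, x) = -¾ + (-168/(-1) + 10) = -¾ + (-168*(-1) + 10) = -¾ + (168 + 10) = -¾ + 178 = 709/4)
(a(-3, 8) - 293/k(-1, 23))² = (709/4 - 293/(-1 + 23))² = (709/4 - 293/22)² = (7213/44)² = 52027369/1936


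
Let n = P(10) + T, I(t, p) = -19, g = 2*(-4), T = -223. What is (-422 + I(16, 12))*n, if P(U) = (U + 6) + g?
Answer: 94815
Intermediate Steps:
g = -8
P(U) = -2 + U (P(U) = (U + 6) - 8 = (6 + U) - 8 = -2 + U)
n = -215 (n = (-2 + 10) - 223 = 8 - 223 = -215)
(-422 + I(16, 12))*n = (-422 - 19)*(-215) = -441*(-215) = 94815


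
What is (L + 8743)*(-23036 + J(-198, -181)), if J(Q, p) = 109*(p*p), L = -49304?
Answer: -143906899193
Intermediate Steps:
J(Q, p) = 109*p**2
(L + 8743)*(-23036 + J(-198, -181)) = (-49304 + 8743)*(-23036 + 109*(-181)**2) = -40561*(-23036 + 109*32761) = -40561*(-23036 + 3570949) = -40561*3547913 = -143906899193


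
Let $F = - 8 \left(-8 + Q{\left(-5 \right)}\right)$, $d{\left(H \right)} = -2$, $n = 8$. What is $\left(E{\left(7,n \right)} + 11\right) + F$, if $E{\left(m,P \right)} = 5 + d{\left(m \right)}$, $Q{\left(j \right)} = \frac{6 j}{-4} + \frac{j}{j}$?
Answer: $10$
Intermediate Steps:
$Q{\left(j \right)} = 1 - \frac{3 j}{2}$ ($Q{\left(j \right)} = 6 j \left(- \frac{1}{4}\right) + 1 = - \frac{3 j}{2} + 1 = 1 - \frac{3 j}{2}$)
$E{\left(m,P \right)} = 3$ ($E{\left(m,P \right)} = 5 - 2 = 3$)
$F = -4$ ($F = - 8 \left(-8 + \left(1 - - \frac{15}{2}\right)\right) = - 8 \left(-8 + \left(1 + \frac{15}{2}\right)\right) = - 8 \left(-8 + \frac{17}{2}\right) = \left(-8\right) \frac{1}{2} = -4$)
$\left(E{\left(7,n \right)} + 11\right) + F = \left(3 + 11\right) - 4 = 14 - 4 = 10$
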